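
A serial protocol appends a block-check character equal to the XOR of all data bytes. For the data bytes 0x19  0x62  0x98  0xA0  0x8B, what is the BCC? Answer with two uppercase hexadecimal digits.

C8

XOR the bytes together:
  start with 0x19
  0x19 ⊕ 0x62 = 0x7B
  0x7B ⊕ 0x98 = 0xE3
  0xE3 ⊕ 0xA0 = 0x43
  0x43 ⊕ 0x8B = 0xC8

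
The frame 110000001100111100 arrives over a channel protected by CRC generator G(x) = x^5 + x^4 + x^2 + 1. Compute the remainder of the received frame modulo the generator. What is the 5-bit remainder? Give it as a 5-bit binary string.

00000

Modulo-2 division of 110000001100111100 by 110101:
  pos 0: 110000 XOR 110101 = 000101
  pos 3: 101001 XOR 110101 = 011100
  pos 4: 111001 XOR 110101 = 001100
  pos 6: 110000 XOR 110101 = 000101
  pos 9: 101111 XOR 110101 = 011010
  pos 10: 110101 XOR 110101 = 000000
Remainder = 00000 (zero — the frame passes the CRC check).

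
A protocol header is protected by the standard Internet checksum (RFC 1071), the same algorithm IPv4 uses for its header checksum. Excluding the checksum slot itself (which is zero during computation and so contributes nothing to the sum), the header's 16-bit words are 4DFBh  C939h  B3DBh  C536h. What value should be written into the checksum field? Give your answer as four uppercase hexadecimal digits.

One's-complement addition (fold any carry out of bit 15 back into bit 0):
  0x4DFB + 0xC939 = 0x11734 → wrap carry → 0x1735
  0x1735 + 0xB3DB = 0x0CB10
  0xCB10 + 0xC536 = 0x19046 → wrap carry → 0x9047
One's-complement sum = 0x9047.
Checksum = ~0x9047 & 0xFFFF = 0x6FB8.

6FB8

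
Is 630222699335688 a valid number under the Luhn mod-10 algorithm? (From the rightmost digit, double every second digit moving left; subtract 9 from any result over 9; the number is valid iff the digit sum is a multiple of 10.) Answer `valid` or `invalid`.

invalid

From the right, keep odd positions and double even positions (subtract 9 from any doubled value over 9):
  doubled (positions 2,4,...): 7 1 6 9 4 4 6 → sum 37
  kept (positions 1,3,...): 8 6 3 9 6 2 0 6 → sum 40
Total = 77.
77 mod 10 = 7, so the number is invalid.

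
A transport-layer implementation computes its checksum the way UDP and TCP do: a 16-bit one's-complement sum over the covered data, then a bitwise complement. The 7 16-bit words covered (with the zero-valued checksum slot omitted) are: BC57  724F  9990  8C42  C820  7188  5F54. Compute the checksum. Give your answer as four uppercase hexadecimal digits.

One's-complement addition (fold any carry out of bit 15 back into bit 0):
  0xBC57 + 0x724F = 0x12EA6 → wrap carry → 0x2EA7
  0x2EA7 + 0x9990 = 0x0C837
  0xC837 + 0x8C42 = 0x15479 → wrap carry → 0x547A
  0x547A + 0xC820 = 0x11C9A → wrap carry → 0x1C9B
  0x1C9B + 0x7188 = 0x08E23
  0x8E23 + 0x5F54 = 0x0ED77
One's-complement sum = 0xED77.
Checksum = ~0xED77 & 0xFFFF = 0x1288.

1288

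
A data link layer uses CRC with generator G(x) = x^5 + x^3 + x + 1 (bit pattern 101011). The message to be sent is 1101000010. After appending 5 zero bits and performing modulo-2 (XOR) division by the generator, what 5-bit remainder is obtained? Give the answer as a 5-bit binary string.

Append 5 zeros: 110100001000000. Divide by 101011 (XOR where the leading bit is 1):
  pos 0: 110100 XOR 101011 = 011111
  pos 1: 111110 XOR 101011 = 010101
  pos 2: 101010 XOR 101011 = 000001
  pos 7: 110000 XOR 101011 = 011011
  pos 8: 110110 XOR 101011 = 011101
  pos 9: 111010 XOR 101011 = 010001
Remainder (last 5 bits) = 10001. This is the CRC / FCS.

10001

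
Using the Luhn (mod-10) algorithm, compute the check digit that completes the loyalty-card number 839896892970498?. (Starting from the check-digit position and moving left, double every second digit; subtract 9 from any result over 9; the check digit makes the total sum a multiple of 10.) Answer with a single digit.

Partial digits right→left: 8 9 4 0 7 9 2 9 8 6 9 8 9 3 8
Double every second digit counting from the check-digit position (so the 1st, 3rd, 5th, ... of the partial from the right).
  doubled (with −9 where >9): 7 8 5 4 7 9 9 7 → sum 56
  kept as-is: 9 0 9 9 6 8 3 → sum 44
Total = 56 + 44 = 100.
Check digit = (10 − (100 mod 10)) mod 10 = 0.

0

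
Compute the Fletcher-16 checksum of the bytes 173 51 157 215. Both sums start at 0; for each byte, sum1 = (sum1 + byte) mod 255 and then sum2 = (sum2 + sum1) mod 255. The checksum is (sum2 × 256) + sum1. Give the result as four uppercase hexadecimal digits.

6356

Running sums (mod 255):
  after byte 0 (173): sum1=173, sum2=173
  after byte 1 (51): sum1=224, sum2=142
  after byte 2 (157): sum1=126, sum2=13
  after byte 3 (215): sum1=86, sum2=99
Checksum = sum2·256 + sum1 = 99·256 + 86 = 25430 = 0x6356.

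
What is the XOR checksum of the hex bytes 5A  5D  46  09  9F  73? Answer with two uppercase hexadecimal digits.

XOR the bytes together:
  start with 0x5A
  0x5A ⊕ 0x5D = 0x07
  0x07 ⊕ 0x46 = 0x41
  0x41 ⊕ 0x09 = 0x48
  0x48 ⊕ 0x9F = 0xD7
  0xD7 ⊕ 0x73 = 0xA4

A4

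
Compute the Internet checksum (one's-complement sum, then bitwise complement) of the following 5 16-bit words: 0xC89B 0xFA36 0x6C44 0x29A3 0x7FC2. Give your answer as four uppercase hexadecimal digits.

One's-complement addition (fold any carry out of bit 15 back into bit 0):
  0xC89B + 0xFA36 = 0x1C2D1 → wrap carry → 0xC2D2
  0xC2D2 + 0x6C44 = 0x12F16 → wrap carry → 0x2F17
  0x2F17 + 0x29A3 = 0x058BA
  0x58BA + 0x7FC2 = 0x0D87C
One's-complement sum = 0xD87C.
Checksum = ~0xD87C & 0xFFFF = 0x2783.

2783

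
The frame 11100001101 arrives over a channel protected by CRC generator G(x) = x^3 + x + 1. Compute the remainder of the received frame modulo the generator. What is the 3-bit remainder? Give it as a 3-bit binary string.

011

Modulo-2 division of 11100001101 by 1011:
  pos 0: 1110 XOR 1011 = 0101
  pos 1: 1010 XOR 1011 = 0001
  pos 4: 1001 XOR 1011 = 0010
  pos 6: 1010 XOR 1011 = 0001
Remainder = 011 (nonzero — an error is detected).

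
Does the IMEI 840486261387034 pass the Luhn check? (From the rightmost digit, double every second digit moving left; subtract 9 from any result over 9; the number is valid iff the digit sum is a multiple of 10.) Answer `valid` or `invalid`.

valid

From the right, keep odd positions and double even positions (subtract 9 from any doubled value over 9):
  doubled (positions 2,4,...): 6 5 6 3 3 8 8 → sum 39
  kept (positions 1,3,...): 4 0 8 1 2 8 0 8 → sum 31
Total = 70.
70 mod 10 = 0, so the number is valid.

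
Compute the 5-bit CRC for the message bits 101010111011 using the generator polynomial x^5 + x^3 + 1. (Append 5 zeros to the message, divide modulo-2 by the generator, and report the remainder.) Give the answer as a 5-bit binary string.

Append 5 zeros: 10101011101100000. Divide by 101001 (XOR where the leading bit is 1):
  pos 0: 101010 XOR 101001 = 000011
  pos 4: 111110 XOR 101001 = 010111
  pos 5: 101111 XOR 101001 = 000110
  pos 8: 110100 XOR 101001 = 011101
  pos 9: 111010 XOR 101001 = 010011
  pos 10: 100110 XOR 101001 = 001111
Remainder (last 5 bits) = 11110. This is the CRC / FCS.

11110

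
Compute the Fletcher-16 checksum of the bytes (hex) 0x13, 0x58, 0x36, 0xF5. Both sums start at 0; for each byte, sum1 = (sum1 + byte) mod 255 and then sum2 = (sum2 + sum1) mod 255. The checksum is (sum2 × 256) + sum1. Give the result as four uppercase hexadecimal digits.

Running sums (mod 255):
  after byte 0 (0x13): sum1=19, sum2=19
  after byte 1 (0x58): sum1=107, sum2=126
  after byte 2 (0x36): sum1=161, sum2=32
  after byte 3 (0xF5): sum1=151, sum2=183
Checksum = sum2·256 + sum1 = 183·256 + 151 = 46999 = 0xB797.

B797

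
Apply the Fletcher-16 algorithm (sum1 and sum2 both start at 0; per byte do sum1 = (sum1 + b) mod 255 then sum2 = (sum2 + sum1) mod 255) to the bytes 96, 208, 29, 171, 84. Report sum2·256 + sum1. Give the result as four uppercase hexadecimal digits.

284E

Running sums (mod 255):
  after byte 0 (96): sum1=96, sum2=96
  after byte 1 (208): sum1=49, sum2=145
  after byte 2 (29): sum1=78, sum2=223
  after byte 3 (171): sum1=249, sum2=217
  after byte 4 (84): sum1=78, sum2=40
Checksum = sum2·256 + sum1 = 40·256 + 78 = 10318 = 0x284E.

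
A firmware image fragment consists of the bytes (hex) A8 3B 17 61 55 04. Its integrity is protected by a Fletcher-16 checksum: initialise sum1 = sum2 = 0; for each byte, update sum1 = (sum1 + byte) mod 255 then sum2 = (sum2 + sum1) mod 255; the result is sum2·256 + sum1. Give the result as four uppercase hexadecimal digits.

Running sums (mod 255):
  after byte 0 (A8): sum1=168, sum2=168
  after byte 1 (3B): sum1=227, sum2=140
  after byte 2 (17): sum1=250, sum2=135
  after byte 3 (61): sum1=92, sum2=227
  after byte 4 (55): sum1=177, sum2=149
  after byte 5 (04): sum1=181, sum2=75
Checksum = sum2·256 + sum1 = 75·256 + 181 = 19381 = 0x4BB5.

4BB5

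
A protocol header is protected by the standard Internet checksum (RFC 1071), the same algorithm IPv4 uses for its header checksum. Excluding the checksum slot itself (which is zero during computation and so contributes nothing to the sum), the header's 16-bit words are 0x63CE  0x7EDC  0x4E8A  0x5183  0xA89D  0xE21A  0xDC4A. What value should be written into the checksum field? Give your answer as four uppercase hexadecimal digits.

One's-complement addition (fold any carry out of bit 15 back into bit 0):
  0x63CE + 0x7EDC = 0x0E2AA
  0xE2AA + 0x4E8A = 0x13134 → wrap carry → 0x3135
  0x3135 + 0x5183 = 0x082B8
  0x82B8 + 0xA89D = 0x12B55 → wrap carry → 0x2B56
  0x2B56 + 0xE21A = 0x10D70 → wrap carry → 0x0D71
  0x0D71 + 0xDC4A = 0x0E9BB
One's-complement sum = 0xE9BB.
Checksum = ~0xE9BB & 0xFFFF = 0x1644.

1644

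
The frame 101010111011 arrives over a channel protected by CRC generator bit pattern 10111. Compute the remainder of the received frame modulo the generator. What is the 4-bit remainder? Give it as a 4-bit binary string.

Modulo-2 division of 101010111011 by 10111:
  pos 0: 10101 XOR 10111 = 00010
  pos 3: 10011 XOR 10111 = 00100
  pos 5: 10010 XOR 10111 = 00101
  pos 7: 10111 XOR 10111 = 00000
Remainder = 0000 (zero — the frame passes the CRC check).

0000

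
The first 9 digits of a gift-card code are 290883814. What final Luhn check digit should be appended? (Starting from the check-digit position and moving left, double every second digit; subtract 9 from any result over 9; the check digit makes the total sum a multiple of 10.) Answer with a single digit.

3

Partial digits right→left: 4 1 8 3 8 8 0 9 2
Double every second digit counting from the check-digit position (so the 1st, 3rd, 5th, ... of the partial from the right).
  doubled (with −9 where >9): 8 7 7 0 4 → sum 26
  kept as-is: 1 3 8 9 → sum 21
Total = 26 + 21 = 47.
Check digit = (10 − (47 mod 10)) mod 10 = 3.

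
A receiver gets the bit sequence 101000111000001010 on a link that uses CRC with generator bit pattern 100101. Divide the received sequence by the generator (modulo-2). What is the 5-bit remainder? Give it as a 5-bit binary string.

Modulo-2 division of 101000111000001010 by 100101:
  pos 0: 101000 XOR 100101 = 001101
  pos 2: 110111 XOR 100101 = 010010
  pos 3: 100101 XOR 100101 = 000000
Remainder = 01010 (nonzero — an error is detected).

01010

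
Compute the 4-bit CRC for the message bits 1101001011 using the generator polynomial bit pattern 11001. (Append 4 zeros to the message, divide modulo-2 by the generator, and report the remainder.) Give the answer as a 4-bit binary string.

Append 4 zeros: 11010010110000. Divide by 11001 (XOR where the leading bit is 1):
  pos 0: 11010 XOR 11001 = 00011
  pos 3: 11010 XOR 11001 = 00011
  pos 6: 11110 XOR 11001 = 00111
  pos 8: 11100 XOR 11001 = 00101
Remainder (last 4 bits) = 1010. This is the CRC / FCS.

1010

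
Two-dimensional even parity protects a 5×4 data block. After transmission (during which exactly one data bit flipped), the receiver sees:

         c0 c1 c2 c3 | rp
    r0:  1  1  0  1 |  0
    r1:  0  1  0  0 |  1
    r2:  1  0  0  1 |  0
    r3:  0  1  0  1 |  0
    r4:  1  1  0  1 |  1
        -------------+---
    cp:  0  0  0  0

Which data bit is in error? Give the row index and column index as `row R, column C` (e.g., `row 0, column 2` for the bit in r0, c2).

row 0, column 0

Recompute each row's even parity and compare to rp:
  r0: data parity 1, sent rp 0 → mismatch
  r1: data parity 1, sent rp 1 → ok
  r2: data parity 0, sent rp 0 → ok
  r3: data parity 0, sent rp 0 → ok
  r4: data parity 1, sent rp 1 → ok
Recompute each column's even parity and compare to cp:
  c0: data parity 1, sent cp 0 → mismatch
  c1: data parity 0, sent cp 0 → ok
  c2: data parity 0, sent cp 0 → ok
  c3: data parity 0, sent cp 0 → ok
Exactly one row (r0) and one column (c0) fail → the flipped bit is at their intersection.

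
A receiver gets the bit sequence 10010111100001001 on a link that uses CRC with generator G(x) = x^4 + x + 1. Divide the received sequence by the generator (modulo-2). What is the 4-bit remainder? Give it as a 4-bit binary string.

0000

Modulo-2 division of 10010111100001001 by 10011:
  pos 0: 10010 XOR 10011 = 00001
  pos 4: 11111 XOR 10011 = 01100
  pos 5: 11000 XOR 10011 = 01011
  pos 6: 10110 XOR 10011 = 00101
  pos 8: 10100 XOR 10011 = 00111
  pos 10: 11110 XOR 10011 = 01101
  pos 11: 11010 XOR 10011 = 01001
  pos 12: 10011 XOR 10011 = 00000
Remainder = 0000 (zero — the frame passes the CRC check).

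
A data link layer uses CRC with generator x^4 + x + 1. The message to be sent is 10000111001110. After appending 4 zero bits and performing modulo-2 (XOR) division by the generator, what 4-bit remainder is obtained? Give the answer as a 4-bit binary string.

0011

Append 4 zeros: 100001110011100000. Divide by 10011 (XOR where the leading bit is 1):
  pos 0: 10000 XOR 10011 = 00011
  pos 3: 11111 XOR 10011 = 01100
  pos 4: 11000 XOR 10011 = 01011
  pos 5: 10110 XOR 10011 = 00101
  pos 7: 10111 XOR 10011 = 00100
  pos 9: 10010 XOR 10011 = 00001
  pos 13: 10000 XOR 10011 = 00011
Remainder (last 4 bits) = 0011. This is the CRC / FCS.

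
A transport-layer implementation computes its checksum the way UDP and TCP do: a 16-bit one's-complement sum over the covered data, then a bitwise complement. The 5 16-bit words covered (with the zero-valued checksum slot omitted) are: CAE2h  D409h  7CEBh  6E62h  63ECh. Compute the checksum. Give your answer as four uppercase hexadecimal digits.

One's-complement addition (fold any carry out of bit 15 back into bit 0):
  0xCAE2 + 0xD409 = 0x19EEB → wrap carry → 0x9EEC
  0x9EEC + 0x7CEB = 0x11BD7 → wrap carry → 0x1BD8
  0x1BD8 + 0x6E62 = 0x08A3A
  0x8A3A + 0x63EC = 0x0EE26
One's-complement sum = 0xEE26.
Checksum = ~0xEE26 & 0xFFFF = 0x11D9.

11D9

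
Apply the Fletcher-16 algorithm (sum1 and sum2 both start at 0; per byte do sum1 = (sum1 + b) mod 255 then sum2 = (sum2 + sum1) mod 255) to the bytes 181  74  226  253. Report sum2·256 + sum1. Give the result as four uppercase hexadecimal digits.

Running sums (mod 255):
  after byte 0 (181): sum1=181, sum2=181
  after byte 1 (74): sum1=0, sum2=181
  after byte 2 (226): sum1=226, sum2=152
  after byte 3 (253): sum1=224, sum2=121
Checksum = sum2·256 + sum1 = 121·256 + 224 = 31200 = 0x79E0.

79E0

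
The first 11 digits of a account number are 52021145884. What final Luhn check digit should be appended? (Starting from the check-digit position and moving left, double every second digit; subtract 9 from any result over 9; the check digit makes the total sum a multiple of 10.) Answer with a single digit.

Partial digits right→left: 4 8 8 5 4 1 1 2 0 2 5
Double every second digit counting from the check-digit position (so the 1st, 3rd, 5th, ... of the partial from the right).
  doubled (with −9 where >9): 8 7 8 2 0 1 → sum 26
  kept as-is: 8 5 1 2 2 → sum 18
Total = 26 + 18 = 44.
Check digit = (10 − (44 mod 10)) mod 10 = 6.

6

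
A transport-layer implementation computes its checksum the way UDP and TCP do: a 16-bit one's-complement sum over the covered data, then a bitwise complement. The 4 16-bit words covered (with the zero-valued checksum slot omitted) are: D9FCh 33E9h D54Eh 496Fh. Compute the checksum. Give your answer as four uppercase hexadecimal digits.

D35B

One's-complement addition (fold any carry out of bit 15 back into bit 0):
  0xD9FC + 0x33E9 = 0x10DE5 → wrap carry → 0x0DE6
  0x0DE6 + 0xD54E = 0x0E334
  0xE334 + 0x496F = 0x12CA3 → wrap carry → 0x2CA4
One's-complement sum = 0x2CA4.
Checksum = ~0x2CA4 & 0xFFFF = 0xD35B.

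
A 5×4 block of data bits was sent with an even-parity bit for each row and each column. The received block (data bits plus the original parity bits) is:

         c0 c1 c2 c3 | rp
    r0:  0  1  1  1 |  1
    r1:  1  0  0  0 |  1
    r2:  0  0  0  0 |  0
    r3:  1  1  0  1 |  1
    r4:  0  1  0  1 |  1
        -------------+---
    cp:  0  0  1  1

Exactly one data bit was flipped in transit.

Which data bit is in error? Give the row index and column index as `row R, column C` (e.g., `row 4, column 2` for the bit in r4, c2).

Recompute each row's even parity and compare to rp:
  r0: data parity 1, sent rp 1 → ok
  r1: data parity 1, sent rp 1 → ok
  r2: data parity 0, sent rp 0 → ok
  r3: data parity 1, sent rp 1 → ok
  r4: data parity 0, sent rp 1 → mismatch
Recompute each column's even parity and compare to cp:
  c0: data parity 0, sent cp 0 → ok
  c1: data parity 1, sent cp 0 → mismatch
  c2: data parity 1, sent cp 1 → ok
  c3: data parity 1, sent cp 1 → ok
Exactly one row (r4) and one column (c1) fail → the flipped bit is at their intersection.

row 4, column 1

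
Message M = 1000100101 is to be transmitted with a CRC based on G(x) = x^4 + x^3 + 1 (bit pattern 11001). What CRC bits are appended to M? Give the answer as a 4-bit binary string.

Append 4 zeros: 10001001010000. Divide by 11001 (XOR where the leading bit is 1):
  pos 0: 10001 XOR 11001 = 01000
  pos 1: 10000 XOR 11001 = 01001
  pos 2: 10010 XOR 11001 = 01011
  pos 3: 10111 XOR 11001 = 01110
  pos 4: 11100 XOR 11001 = 00101
  pos 6: 10110 XOR 11001 = 01111
  pos 7: 11110 XOR 11001 = 00111
  pos 9: 11100 XOR 11001 = 00101
Remainder (last 4 bits) = 0101. This is the CRC / FCS.

0101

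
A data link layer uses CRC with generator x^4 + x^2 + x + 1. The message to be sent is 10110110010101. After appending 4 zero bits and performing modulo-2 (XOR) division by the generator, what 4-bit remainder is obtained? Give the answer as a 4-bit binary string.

1100

Append 4 zeros: 101101100101010000. Divide by 10111 (XOR where the leading bit is 1):
  pos 0: 10110 XOR 10111 = 00001
  pos 4: 11100 XOR 10111 = 01011
  pos 5: 10111 XOR 10111 = 00000
  pos 11: 10100 XOR 10111 = 00011
Remainder (last 4 bits) = 1100. This is the CRC / FCS.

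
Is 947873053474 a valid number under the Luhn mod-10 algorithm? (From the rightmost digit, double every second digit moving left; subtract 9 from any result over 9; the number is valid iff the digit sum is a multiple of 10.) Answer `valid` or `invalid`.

From the right, keep odd positions and double even positions (subtract 9 from any doubled value over 9):
  doubled (positions 2,4,...): 5 6 0 5 5 9 → sum 30
  kept (positions 1,3,...): 4 4 5 3 8 4 → sum 28
Total = 58.
58 mod 10 = 8, so the number is invalid.

invalid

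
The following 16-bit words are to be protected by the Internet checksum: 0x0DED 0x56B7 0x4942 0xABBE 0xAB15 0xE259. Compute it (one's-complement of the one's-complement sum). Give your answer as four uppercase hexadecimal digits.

One's-complement addition (fold any carry out of bit 15 back into bit 0):
  0x0DED + 0x56B7 = 0x064A4
  0x64A4 + 0x4942 = 0x0ADE6
  0xADE6 + 0xABBE = 0x159A4 → wrap carry → 0x59A5
  0x59A5 + 0xAB15 = 0x104BA → wrap carry → 0x04BB
  0x04BB + 0xE259 = 0x0E714
One's-complement sum = 0xE714.
Checksum = ~0xE714 & 0xFFFF = 0x18EB.

18EB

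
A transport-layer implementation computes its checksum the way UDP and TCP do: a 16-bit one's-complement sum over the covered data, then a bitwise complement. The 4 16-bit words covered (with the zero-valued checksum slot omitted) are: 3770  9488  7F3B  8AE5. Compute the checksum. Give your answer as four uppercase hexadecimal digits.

One's-complement addition (fold any carry out of bit 15 back into bit 0):
  0x3770 + 0x9488 = 0x0CBF8
  0xCBF8 + 0x7F3B = 0x14B33 → wrap carry → 0x4B34
  0x4B34 + 0x8AE5 = 0x0D619
One's-complement sum = 0xD619.
Checksum = ~0xD619 & 0xFFFF = 0x29E6.

29E6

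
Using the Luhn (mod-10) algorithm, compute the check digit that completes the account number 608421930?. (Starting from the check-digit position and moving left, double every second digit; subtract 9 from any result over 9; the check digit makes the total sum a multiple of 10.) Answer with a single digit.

Partial digits right→left: 0 3 9 1 2 4 8 0 6
Double every second digit counting from the check-digit position (so the 1st, 3rd, 5th, ... of the partial from the right).
  doubled (with −9 where >9): 0 9 4 7 3 → sum 23
  kept as-is: 3 1 4 0 → sum 8
Total = 23 + 8 = 31.
Check digit = (10 − (31 mod 10)) mod 10 = 9.

9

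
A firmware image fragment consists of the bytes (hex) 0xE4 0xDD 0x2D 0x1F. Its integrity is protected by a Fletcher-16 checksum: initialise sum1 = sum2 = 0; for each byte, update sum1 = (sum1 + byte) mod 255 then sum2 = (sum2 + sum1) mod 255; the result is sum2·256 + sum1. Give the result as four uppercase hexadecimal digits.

Running sums (mod 255):
  after byte 0 (0xE4): sum1=228, sum2=228
  after byte 1 (0xDD): sum1=194, sum2=167
  after byte 2 (0x2D): sum1=239, sum2=151
  after byte 3 (0x1F): sum1=15, sum2=166
Checksum = sum2·256 + sum1 = 166·256 + 15 = 42511 = 0xA60F.

A60F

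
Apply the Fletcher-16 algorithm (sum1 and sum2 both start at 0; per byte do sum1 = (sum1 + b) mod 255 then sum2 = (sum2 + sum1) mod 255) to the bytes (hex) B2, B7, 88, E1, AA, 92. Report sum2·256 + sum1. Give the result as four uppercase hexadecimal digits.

Running sums (mod 255):
  after byte 0 (B2): sum1=178, sum2=178
  after byte 1 (B7): sum1=106, sum2=29
  after byte 2 (88): sum1=242, sum2=16
  after byte 3 (E1): sum1=212, sum2=228
  after byte 4 (AA): sum1=127, sum2=100
  after byte 5 (92): sum1=18, sum2=118
Checksum = sum2·256 + sum1 = 118·256 + 18 = 30226 = 0x7612.

7612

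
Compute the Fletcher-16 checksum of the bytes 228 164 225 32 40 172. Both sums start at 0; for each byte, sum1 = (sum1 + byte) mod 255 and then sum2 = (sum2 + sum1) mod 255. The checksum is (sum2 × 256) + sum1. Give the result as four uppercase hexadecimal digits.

Running sums (mod 255):
  after byte 0 (228): sum1=228, sum2=228
  after byte 1 (164): sum1=137, sum2=110
  after byte 2 (225): sum1=107, sum2=217
  after byte 3 (32): sum1=139, sum2=101
  after byte 4 (40): sum1=179, sum2=25
  after byte 5 (172): sum1=96, sum2=121
Checksum = sum2·256 + sum1 = 121·256 + 96 = 31072 = 0x7960.

7960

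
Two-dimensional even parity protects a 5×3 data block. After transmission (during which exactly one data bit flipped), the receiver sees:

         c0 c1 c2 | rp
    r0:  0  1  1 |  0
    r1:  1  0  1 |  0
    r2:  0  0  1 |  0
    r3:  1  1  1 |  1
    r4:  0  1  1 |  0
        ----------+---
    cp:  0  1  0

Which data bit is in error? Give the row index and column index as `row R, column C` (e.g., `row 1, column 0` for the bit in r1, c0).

row 2, column 2

Recompute each row's even parity and compare to rp:
  r0: data parity 0, sent rp 0 → ok
  r1: data parity 0, sent rp 0 → ok
  r2: data parity 1, sent rp 0 → mismatch
  r3: data parity 1, sent rp 1 → ok
  r4: data parity 0, sent rp 0 → ok
Recompute each column's even parity and compare to cp:
  c0: data parity 0, sent cp 0 → ok
  c1: data parity 1, sent cp 1 → ok
  c2: data parity 1, sent cp 0 → mismatch
Exactly one row (r2) and one column (c2) fail → the flipped bit is at their intersection.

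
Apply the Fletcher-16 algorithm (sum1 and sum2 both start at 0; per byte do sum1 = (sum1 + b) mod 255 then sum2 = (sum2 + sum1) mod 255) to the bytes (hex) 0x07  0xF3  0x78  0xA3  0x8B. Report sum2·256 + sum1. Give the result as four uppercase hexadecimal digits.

2FA2

Running sums (mod 255):
  after byte 0 (0x07): sum1=7, sum2=7
  after byte 1 (0xF3): sum1=250, sum2=2
  after byte 2 (0x78): sum1=115, sum2=117
  after byte 3 (0xA3): sum1=23, sum2=140
  after byte 4 (0x8B): sum1=162, sum2=47
Checksum = sum2·256 + sum1 = 47·256 + 162 = 12194 = 0x2FA2.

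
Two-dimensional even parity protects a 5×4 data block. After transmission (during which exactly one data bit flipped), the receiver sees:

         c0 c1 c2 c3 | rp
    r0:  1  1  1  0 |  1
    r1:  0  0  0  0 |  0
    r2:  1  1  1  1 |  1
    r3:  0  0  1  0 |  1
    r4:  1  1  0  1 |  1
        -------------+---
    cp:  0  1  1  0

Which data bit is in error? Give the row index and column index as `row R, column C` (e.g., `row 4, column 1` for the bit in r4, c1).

row 2, column 0

Recompute each row's even parity and compare to rp:
  r0: data parity 1, sent rp 1 → ok
  r1: data parity 0, sent rp 0 → ok
  r2: data parity 0, sent rp 1 → mismatch
  r3: data parity 1, sent rp 1 → ok
  r4: data parity 1, sent rp 1 → ok
Recompute each column's even parity and compare to cp:
  c0: data parity 1, sent cp 0 → mismatch
  c1: data parity 1, sent cp 1 → ok
  c2: data parity 1, sent cp 1 → ok
  c3: data parity 0, sent cp 0 → ok
Exactly one row (r2) and one column (c0) fail → the flipped bit is at their intersection.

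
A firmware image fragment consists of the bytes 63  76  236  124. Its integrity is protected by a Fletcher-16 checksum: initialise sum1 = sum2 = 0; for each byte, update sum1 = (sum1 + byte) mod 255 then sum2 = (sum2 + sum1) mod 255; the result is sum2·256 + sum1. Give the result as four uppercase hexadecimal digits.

Running sums (mod 255):
  after byte 0 (63): sum1=63, sum2=63
  after byte 1 (76): sum1=139, sum2=202
  after byte 2 (236): sum1=120, sum2=67
  after byte 3 (124): sum1=244, sum2=56
Checksum = sum2·256 + sum1 = 56·256 + 244 = 14580 = 0x38F4.

38F4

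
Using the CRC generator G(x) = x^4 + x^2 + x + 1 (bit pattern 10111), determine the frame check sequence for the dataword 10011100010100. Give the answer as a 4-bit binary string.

0101

Append 4 zeros: 100111000101000000. Divide by 10111 (XOR where the leading bit is 1):
  pos 0: 10011 XOR 10111 = 00100
  pos 2: 10010 XOR 10111 = 00101
  pos 4: 10100 XOR 10111 = 00011
  pos 7: 11101 XOR 10111 = 01010
  pos 8: 10100 XOR 10111 = 00011
  pos 11: 11000 XOR 10111 = 01111
  pos 12: 11110 XOR 10111 = 01001
  pos 13: 10010 XOR 10111 = 00101
Remainder (last 4 bits) = 0101. This is the CRC / FCS.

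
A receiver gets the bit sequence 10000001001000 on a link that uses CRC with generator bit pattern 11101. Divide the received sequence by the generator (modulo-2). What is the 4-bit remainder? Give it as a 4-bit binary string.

Modulo-2 division of 10000001001000 by 11101:
  pos 0: 10000 XOR 11101 = 01101
  pos 1: 11010 XOR 11101 = 00111
  pos 3: 11101 XOR 11101 = 00000
Remainder = 1000 (nonzero — an error is detected).

1000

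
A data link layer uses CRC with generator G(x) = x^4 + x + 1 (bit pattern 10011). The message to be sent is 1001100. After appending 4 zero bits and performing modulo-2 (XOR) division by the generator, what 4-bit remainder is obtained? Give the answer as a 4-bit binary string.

Append 4 zeros: 10011000000. Divide by 10011 (XOR where the leading bit is 1):
  pos 0: 10011 XOR 10011 = 00000
Remainder (last 4 bits) = 0000. This is the CRC / FCS.

0000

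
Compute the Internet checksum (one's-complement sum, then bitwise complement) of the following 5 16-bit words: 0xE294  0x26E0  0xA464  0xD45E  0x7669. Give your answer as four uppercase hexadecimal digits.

075E

One's-complement addition (fold any carry out of bit 15 back into bit 0):
  0xE294 + 0x26E0 = 0x10974 → wrap carry → 0x0975
  0x0975 + 0xA464 = 0x0ADD9
  0xADD9 + 0xD45E = 0x18237 → wrap carry → 0x8238
  0x8238 + 0x7669 = 0x0F8A1
One's-complement sum = 0xF8A1.
Checksum = ~0xF8A1 & 0xFFFF = 0x075E.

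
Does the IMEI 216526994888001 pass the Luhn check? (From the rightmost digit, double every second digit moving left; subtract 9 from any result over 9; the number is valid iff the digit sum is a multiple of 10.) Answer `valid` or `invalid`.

From the right, keep odd positions and double even positions (subtract 9 from any doubled value over 9):
  doubled (positions 2,4,...): 0 7 7 9 3 1 2 → sum 29
  kept (positions 1,3,...): 1 0 8 4 9 2 6 2 → sum 32
Total = 61.
61 mod 10 = 1, so the number is invalid.

invalid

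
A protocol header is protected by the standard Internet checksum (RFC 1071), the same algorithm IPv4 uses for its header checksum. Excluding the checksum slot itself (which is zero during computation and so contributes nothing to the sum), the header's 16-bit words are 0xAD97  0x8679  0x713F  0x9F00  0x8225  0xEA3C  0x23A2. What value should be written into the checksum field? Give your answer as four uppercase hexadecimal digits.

One's-complement addition (fold any carry out of bit 15 back into bit 0):
  0xAD97 + 0x8679 = 0x13410 → wrap carry → 0x3411
  0x3411 + 0x713F = 0x0A550
  0xA550 + 0x9F00 = 0x14450 → wrap carry → 0x4451
  0x4451 + 0x8225 = 0x0C676
  0xC676 + 0xEA3C = 0x1B0B2 → wrap carry → 0xB0B3
  0xB0B3 + 0x23A2 = 0x0D455
One's-complement sum = 0xD455.
Checksum = ~0xD455 & 0xFFFF = 0x2BAA.

2BAA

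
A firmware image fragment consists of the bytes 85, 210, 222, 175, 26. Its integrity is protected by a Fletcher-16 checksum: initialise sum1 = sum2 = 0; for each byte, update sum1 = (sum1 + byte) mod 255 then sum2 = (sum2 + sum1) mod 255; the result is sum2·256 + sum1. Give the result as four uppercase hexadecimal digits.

Running sums (mod 255):
  after byte 0 (85): sum1=85, sum2=85
  after byte 1 (210): sum1=40, sum2=125
  after byte 2 (222): sum1=7, sum2=132
  after byte 3 (175): sum1=182, sum2=59
  after byte 4 (26): sum1=208, sum2=12
Checksum = sum2·256 + sum1 = 12·256 + 208 = 3280 = 0x0CD0.

0CD0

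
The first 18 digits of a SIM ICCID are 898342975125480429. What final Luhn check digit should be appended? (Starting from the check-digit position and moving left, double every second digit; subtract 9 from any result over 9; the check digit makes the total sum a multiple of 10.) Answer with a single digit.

7

Partial digits right→left: 9 2 4 0 8 4 5 2 1 5 7 9 2 4 3 8 9 8
Double every second digit counting from the check-digit position (so the 1st, 3rd, 5th, ... of the partial from the right).
  doubled (with −9 where >9): 9 8 7 1 2 5 4 6 9 → sum 51
  kept as-is: 2 0 4 2 5 9 4 8 8 → sum 42
Total = 51 + 42 = 93.
Check digit = (10 − (93 mod 10)) mod 10 = 7.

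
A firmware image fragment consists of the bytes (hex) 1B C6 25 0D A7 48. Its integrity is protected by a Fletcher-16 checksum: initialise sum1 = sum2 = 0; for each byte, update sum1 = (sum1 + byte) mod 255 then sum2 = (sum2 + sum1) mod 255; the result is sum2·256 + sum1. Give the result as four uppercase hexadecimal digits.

Running sums (mod 255):
  after byte 0 (1B): sum1=27, sum2=27
  after byte 1 (C6): sum1=225, sum2=252
  after byte 2 (25): sum1=7, sum2=4
  after byte 3 (0D): sum1=20, sum2=24
  after byte 4 (A7): sum1=187, sum2=211
  after byte 5 (48): sum1=4, sum2=215
Checksum = sum2·256 + sum1 = 215·256 + 4 = 55044 = 0xD704.

D704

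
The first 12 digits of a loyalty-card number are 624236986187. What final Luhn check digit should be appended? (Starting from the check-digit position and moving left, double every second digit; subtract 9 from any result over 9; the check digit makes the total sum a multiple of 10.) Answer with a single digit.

9

Partial digits right→left: 7 8 1 6 8 9 6 3 2 4 2 6
Double every second digit counting from the check-digit position (so the 1st, 3rd, 5th, ... of the partial from the right).
  doubled (with −9 where >9): 5 2 7 3 4 4 → sum 25
  kept as-is: 8 6 9 3 4 6 → sum 36
Total = 25 + 36 = 61.
Check digit = (10 − (61 mod 10)) mod 10 = 9.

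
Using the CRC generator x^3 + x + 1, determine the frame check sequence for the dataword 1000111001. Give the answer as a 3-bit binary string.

Append 3 zeros: 1000111001000. Divide by 1011 (XOR where the leading bit is 1):
  pos 0: 1000 XOR 1011 = 0011
  pos 2: 1111 XOR 1011 = 0100
  pos 3: 1001 XOR 1011 = 0010
  pos 5: 1000 XOR 1011 = 0011
  pos 7: 1110 XOR 1011 = 0101
  pos 8: 1010 XOR 1011 = 0001
Remainder (last 3 bits) = 010. This is the CRC / FCS.

010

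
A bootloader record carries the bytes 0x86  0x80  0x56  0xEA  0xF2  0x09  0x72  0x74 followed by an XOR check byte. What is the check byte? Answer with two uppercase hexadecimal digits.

XOR the bytes together:
  start with 0x86
  0x86 ⊕ 0x80 = 0x06
  0x06 ⊕ 0x56 = 0x50
  0x50 ⊕ 0xEA = 0xBA
  0xBA ⊕ 0xF2 = 0x48
  0x48 ⊕ 0x09 = 0x41
  0x41 ⊕ 0x72 = 0x33
  0x33 ⊕ 0x74 = 0x47

47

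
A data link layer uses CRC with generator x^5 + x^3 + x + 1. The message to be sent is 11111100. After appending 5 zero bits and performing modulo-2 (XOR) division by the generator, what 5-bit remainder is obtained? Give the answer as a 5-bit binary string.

10001

Append 5 zeros: 1111110000000. Divide by 101011 (XOR where the leading bit is 1):
  pos 0: 111111 XOR 101011 = 010100
  pos 1: 101000 XOR 101011 = 000011
  pos 5: 110000 XOR 101011 = 011011
  pos 6: 110110 XOR 101011 = 011101
  pos 7: 111010 XOR 101011 = 010001
Remainder (last 5 bits) = 10001. This is the CRC / FCS.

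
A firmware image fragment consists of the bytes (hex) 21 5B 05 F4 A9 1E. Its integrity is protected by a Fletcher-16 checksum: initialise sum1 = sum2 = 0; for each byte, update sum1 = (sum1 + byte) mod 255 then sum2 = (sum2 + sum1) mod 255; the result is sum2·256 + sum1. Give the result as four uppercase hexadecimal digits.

F33E

Running sums (mod 255):
  after byte 0 (21): sum1=33, sum2=33
  after byte 1 (5B): sum1=124, sum2=157
  after byte 2 (05): sum1=129, sum2=31
  after byte 3 (F4): sum1=118, sum2=149
  after byte 4 (A9): sum1=32, sum2=181
  after byte 5 (1E): sum1=62, sum2=243
Checksum = sum2·256 + sum1 = 243·256 + 62 = 62270 = 0xF33E.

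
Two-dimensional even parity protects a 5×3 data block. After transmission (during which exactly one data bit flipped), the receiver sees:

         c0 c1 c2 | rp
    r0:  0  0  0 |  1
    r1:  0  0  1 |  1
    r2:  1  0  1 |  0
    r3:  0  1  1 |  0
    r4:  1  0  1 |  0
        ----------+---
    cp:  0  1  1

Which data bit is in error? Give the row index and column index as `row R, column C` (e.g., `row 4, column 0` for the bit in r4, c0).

row 0, column 2

Recompute each row's even parity and compare to rp:
  r0: data parity 0, sent rp 1 → mismatch
  r1: data parity 1, sent rp 1 → ok
  r2: data parity 0, sent rp 0 → ok
  r3: data parity 0, sent rp 0 → ok
  r4: data parity 0, sent rp 0 → ok
Recompute each column's even parity and compare to cp:
  c0: data parity 0, sent cp 0 → ok
  c1: data parity 1, sent cp 1 → ok
  c2: data parity 0, sent cp 1 → mismatch
Exactly one row (r0) and one column (c2) fail → the flipped bit is at their intersection.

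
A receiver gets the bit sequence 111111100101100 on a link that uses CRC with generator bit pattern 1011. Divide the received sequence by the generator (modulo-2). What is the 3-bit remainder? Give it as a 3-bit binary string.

000

Modulo-2 division of 111111100101100 by 1011:
  pos 0: 1111 XOR 1011 = 0100
  pos 1: 1001 XOR 1011 = 0010
  pos 3: 1011 XOR 1011 = 0000
  pos 9: 1011 XOR 1011 = 0000
Remainder = 000 (zero — the frame passes the CRC check).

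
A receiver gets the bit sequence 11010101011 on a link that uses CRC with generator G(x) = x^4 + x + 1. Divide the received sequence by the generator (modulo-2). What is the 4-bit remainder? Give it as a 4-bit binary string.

1011

Modulo-2 division of 11010101011 by 10011:
  pos 0: 11010 XOR 10011 = 01001
  pos 1: 10011 XOR 10011 = 00000
Remainder = 1011 (nonzero — an error is detected).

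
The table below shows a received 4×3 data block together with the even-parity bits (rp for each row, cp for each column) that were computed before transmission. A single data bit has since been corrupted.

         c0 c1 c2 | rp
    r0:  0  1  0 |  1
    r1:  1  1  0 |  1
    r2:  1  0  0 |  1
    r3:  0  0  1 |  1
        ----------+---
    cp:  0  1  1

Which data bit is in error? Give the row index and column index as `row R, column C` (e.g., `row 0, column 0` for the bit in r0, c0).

Recompute each row's even parity and compare to rp:
  r0: data parity 1, sent rp 1 → ok
  r1: data parity 0, sent rp 1 → mismatch
  r2: data parity 1, sent rp 1 → ok
  r3: data parity 1, sent rp 1 → ok
Recompute each column's even parity and compare to cp:
  c0: data parity 0, sent cp 0 → ok
  c1: data parity 0, sent cp 1 → mismatch
  c2: data parity 1, sent cp 1 → ok
Exactly one row (r1) and one column (c1) fail → the flipped bit is at their intersection.

row 1, column 1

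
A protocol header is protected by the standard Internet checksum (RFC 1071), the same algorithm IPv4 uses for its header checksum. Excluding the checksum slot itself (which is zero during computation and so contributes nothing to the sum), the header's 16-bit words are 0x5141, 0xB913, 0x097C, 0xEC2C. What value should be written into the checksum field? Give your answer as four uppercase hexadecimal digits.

One's-complement addition (fold any carry out of bit 15 back into bit 0):
  0x5141 + 0xB913 = 0x10A54 → wrap carry → 0x0A55
  0x0A55 + 0x097C = 0x013D1
  0x13D1 + 0xEC2C = 0x0FFFD
One's-complement sum = 0xFFFD.
Checksum = ~0xFFFD & 0xFFFF = 0x0002.

0002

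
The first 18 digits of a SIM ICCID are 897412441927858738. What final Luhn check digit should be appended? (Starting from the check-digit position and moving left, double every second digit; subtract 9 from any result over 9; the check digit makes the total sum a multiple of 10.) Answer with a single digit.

Partial digits right→left: 8 3 7 8 5 8 7 2 9 1 4 4 2 1 4 7 9 8
Double every second digit counting from the check-digit position (so the 1st, 3rd, 5th, ... of the partial from the right).
  doubled (with −9 where >9): 7 5 1 5 9 8 4 8 9 → sum 56
  kept as-is: 3 8 8 2 1 4 1 7 8 → sum 42
Total = 56 + 42 = 98.
Check digit = (10 − (98 mod 10)) mod 10 = 2.

2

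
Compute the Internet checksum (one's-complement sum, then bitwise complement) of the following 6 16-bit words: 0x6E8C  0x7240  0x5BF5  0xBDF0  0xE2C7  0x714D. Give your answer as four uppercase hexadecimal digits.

B137

One's-complement addition (fold any carry out of bit 15 back into bit 0):
  0x6E8C + 0x7240 = 0x0E0CC
  0xE0CC + 0x5BF5 = 0x13CC1 → wrap carry → 0x3CC2
  0x3CC2 + 0xBDF0 = 0x0FAB2
  0xFAB2 + 0xE2C7 = 0x1DD79 → wrap carry → 0xDD7A
  0xDD7A + 0x714D = 0x14EC7 → wrap carry → 0x4EC8
One's-complement sum = 0x4EC8.
Checksum = ~0x4EC8 & 0xFFFF = 0xB137.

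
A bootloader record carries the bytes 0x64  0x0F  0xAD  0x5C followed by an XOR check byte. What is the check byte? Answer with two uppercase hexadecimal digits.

9A

XOR the bytes together:
  start with 0x64
  0x64 ⊕ 0x0F = 0x6B
  0x6B ⊕ 0xAD = 0xC6
  0xC6 ⊕ 0x5C = 0x9A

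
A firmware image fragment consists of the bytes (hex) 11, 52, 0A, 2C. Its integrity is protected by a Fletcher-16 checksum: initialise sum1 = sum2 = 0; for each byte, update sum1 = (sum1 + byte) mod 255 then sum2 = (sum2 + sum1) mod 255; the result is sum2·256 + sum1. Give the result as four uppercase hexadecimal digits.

Running sums (mod 255):
  after byte 0 (11): sum1=17, sum2=17
  after byte 1 (52): sum1=99, sum2=116
  after byte 2 (0A): sum1=109, sum2=225
  after byte 3 (2C): sum1=153, sum2=123
Checksum = sum2·256 + sum1 = 123·256 + 153 = 31641 = 0x7B99.

7B99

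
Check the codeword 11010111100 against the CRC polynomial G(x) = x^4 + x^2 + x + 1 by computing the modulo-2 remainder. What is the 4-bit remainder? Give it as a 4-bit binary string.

1000

Modulo-2 division of 11010111100 by 10111:
  pos 0: 11010 XOR 10111 = 01101
  pos 1: 11011 XOR 10111 = 01100
  pos 2: 11001 XOR 10111 = 01110
  pos 3: 11101 XOR 10111 = 01010
  pos 4: 10101 XOR 10111 = 00010
Remainder = 1000 (nonzero — an error is detected).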